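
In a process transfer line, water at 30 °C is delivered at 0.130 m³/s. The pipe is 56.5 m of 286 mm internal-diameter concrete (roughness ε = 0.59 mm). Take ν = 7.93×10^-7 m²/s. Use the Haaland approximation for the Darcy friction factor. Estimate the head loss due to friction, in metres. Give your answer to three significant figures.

h_f ≈ 0.985 m

V = 4Q/(πD²) = 4·0.130/(π·0.286²) = 2.024 m/s
Re = VD/ν = 2.024·0.286/7.93×10^-7 = 7.30×10^5 → turbulent
ε/D = 0.59/286 = 0.00206
Haaland: f = 0.02388
h_f = f(L/D)V²/(2g) = 0.02388·(56.5/0.286)·2.024²/(2·9.81) = 0.9846 m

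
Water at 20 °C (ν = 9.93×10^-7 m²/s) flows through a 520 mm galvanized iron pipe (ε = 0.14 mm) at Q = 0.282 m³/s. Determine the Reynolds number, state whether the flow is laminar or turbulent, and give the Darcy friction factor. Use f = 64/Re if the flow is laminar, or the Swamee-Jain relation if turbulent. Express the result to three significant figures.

Re ≈ 6.95×10^5; turbulent; f ≈ 0.0158

V = 4Q/(πD²) = 1.328 m/s
Re = VD/ν = 1.328·0.520/9.93×10^-7 = 6.95×10^5
Re > 4000 → turbulent; ε/D = 2.69×10^-4
Swamee-Jain: f = 0.01577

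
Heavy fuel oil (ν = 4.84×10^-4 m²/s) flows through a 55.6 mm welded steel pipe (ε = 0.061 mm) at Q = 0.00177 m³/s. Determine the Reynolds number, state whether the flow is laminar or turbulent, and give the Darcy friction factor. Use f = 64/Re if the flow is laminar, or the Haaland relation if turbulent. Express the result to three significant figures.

Re ≈ 83.7; laminar; f = 64/Re ≈ 0.764

V = 4Q/(πD²) = 0.7290 m/s
Re = VD/ν = 0.7290·0.0556/4.84×10^-4 = 83.7
Re < 2300 → laminar → f = 64/Re = 0.7642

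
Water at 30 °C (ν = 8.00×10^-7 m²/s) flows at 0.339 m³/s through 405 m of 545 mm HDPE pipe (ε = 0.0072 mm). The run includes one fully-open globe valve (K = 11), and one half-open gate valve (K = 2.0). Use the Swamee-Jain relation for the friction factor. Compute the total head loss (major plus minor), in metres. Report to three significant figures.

H_L ≈ 2.35 m

V = 4Q/(πD²) = 1.453 m/s; V²/2g = 0.1076 m
Re = 9.90×10^5, ε/D = 1.32×10^-5 → f = 0.01195 (Swamee-Jain)
Major: h_f = f(L/D)·V²/2g = 0.01195·743.1·0.1076 = 0.9555 m
Minor: ΣK = 13.0; h_m = ΣK·V²/2g = 1.399 m
Total H_L = 0.9555 + 1.399 = 2.355 m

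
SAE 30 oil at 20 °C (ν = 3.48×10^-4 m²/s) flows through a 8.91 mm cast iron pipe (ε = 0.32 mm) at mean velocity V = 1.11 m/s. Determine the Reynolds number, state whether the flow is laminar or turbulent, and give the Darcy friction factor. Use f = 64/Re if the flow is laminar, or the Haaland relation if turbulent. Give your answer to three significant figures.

Re = VD/ν = 1.110·0.00891/3.48×10^-4 = 28.4
Re < 2300 → laminar → f = 64/Re = 2.252

Re ≈ 28.4; laminar; f = 64/Re ≈ 2.25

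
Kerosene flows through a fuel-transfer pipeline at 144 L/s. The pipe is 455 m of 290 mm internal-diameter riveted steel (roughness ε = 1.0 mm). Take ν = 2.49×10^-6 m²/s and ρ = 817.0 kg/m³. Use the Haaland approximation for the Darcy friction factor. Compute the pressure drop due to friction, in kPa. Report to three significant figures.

Δp ≈ 84.4 kPa

V = 4Q/(πD²) = 4·0.144/(π·0.290²) = 2.180 m/s
Re = VD/ν = 2.180·0.290/2.49×10^-6 = 2.54×10^5 → turbulent
ε/D = 1.0/290 = 0.00345
Haaland: f = 0.02771
h_f = f(L/D)V²/(2g) = 0.02771·(455/0.290)·2.180²/(2·9.81) = 10.53 m
Δp = ρg·h_f = 817.0·9.81·10.53 = 84.41 kPa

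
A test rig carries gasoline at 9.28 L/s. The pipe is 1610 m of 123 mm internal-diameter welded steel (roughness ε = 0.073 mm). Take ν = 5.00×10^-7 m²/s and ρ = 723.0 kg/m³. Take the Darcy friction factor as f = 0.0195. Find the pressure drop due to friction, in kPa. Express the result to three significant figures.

V = 4Q/(πD²) = 4·0.00928/(π·0.123²) = 0.7810 m/s
h_f = f(L/D)V²/(2g) = 0.01950·(1610/0.123)·0.7810²/(2·9.81) = 7.935 m
Δp = ρg·h_f = 723.0·9.81·7.935 = 56.28 kPa

Δp ≈ 56.3 kPa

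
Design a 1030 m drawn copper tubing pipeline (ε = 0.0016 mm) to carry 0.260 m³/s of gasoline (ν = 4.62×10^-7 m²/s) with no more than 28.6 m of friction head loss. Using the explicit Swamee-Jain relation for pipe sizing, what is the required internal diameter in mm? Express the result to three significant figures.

Swamee-Jain (Type III): D = 0.66·[ε^1.25·(LQ²/(gh_f))^4.75 + ν·Q^9.4·(L/(gh_f))^5.2]^0.04
LQ²/(gh_f) = 0.2482; L/(gh_f) = 3.671
Term 1 = ε^1.25·(…)^4.75 = 7.59×10^-11; Term 2 = ν·Q^9.4·(…)^5.2 = 1.27×10^-9
D = 0.66·(7.59×10^-11 + 1.27×10^-9)^0.04 = 0.2915 m = 292 mm
Check: V = 3.90 m/s, Re = 2.46×10^6, f = 0.01027, h_f = 28.1 m ≈ 28.6 m ✓

D ≈ 292 mm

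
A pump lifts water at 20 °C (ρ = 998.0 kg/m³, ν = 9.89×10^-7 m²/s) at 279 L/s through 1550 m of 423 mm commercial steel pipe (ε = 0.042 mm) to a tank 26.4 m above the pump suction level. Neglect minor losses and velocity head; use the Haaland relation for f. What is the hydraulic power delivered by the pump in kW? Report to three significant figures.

V = 4Q/(πD²) = 1.985 m/s; Re = 8.49×10^5; ε/D = 9.93×10^-5; f = 0.01350
h_f = f(L/D)V²/2g = 9.940 m
Total head H = z + h_f = 26.4 + 9.940 = 36.34 m
P_hyd = ρgQH = 998.0·9.81·0.279·36.34 = 99.26 kW

P_hyd ≈ 99.3 kW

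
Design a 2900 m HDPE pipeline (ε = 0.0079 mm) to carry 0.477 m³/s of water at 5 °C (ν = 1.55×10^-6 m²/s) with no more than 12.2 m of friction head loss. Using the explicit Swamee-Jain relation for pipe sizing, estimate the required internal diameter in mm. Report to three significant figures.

D ≈ 569 mm

Swamee-Jain (Type III): D = 0.66·[ε^1.25·(LQ²/(gh_f))^4.75 + ν·Q^9.4·(L/(gh_f))^5.2]^0.04
LQ²/(gh_f) = 5.513; L/(gh_f) = 24.23
Term 1 = ε^1.25·(…)^4.75 = 0.00139; Term 2 = ν·Q^9.4·(…)^5.2 = 0.0233
D = 0.66·(0.00139 + 0.0233)^0.04 = 0.5692 m = 569 mm
Check: V = 1.87 m/s, Re = 6.88×10^5, f = 0.01264, h_f = 11.5 m ≈ 12.2 m ✓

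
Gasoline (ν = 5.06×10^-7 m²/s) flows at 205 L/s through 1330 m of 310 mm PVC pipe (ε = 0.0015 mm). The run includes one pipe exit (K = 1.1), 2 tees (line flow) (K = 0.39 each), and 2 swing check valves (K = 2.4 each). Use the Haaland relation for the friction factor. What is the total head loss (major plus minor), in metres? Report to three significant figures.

V = 4Q/(πD²) = 2.716 m/s; V²/2g = 0.3760 m
Re = 1.66×10^6, ε/D = 4.84×10^-6 → f = 0.01077 (Haaland)
Major: h_f = f(L/D)·V²/2g = 0.01077·4290·0.3760 = 17.38 m
Minor: ΣK = 6.68; h_m = ΣK·V²/2g = 2.512 m
Total H_L = 17.38 + 2.512 = 19.89 m

H_L ≈ 19.9 m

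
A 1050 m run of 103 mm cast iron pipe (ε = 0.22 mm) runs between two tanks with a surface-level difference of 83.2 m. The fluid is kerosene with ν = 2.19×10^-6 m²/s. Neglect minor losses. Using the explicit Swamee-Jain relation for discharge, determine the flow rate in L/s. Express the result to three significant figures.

Swamee-Jain (Type II): Q = -0.965·√(gD⁵h_f/L)·ln[ε/(3.7D) + √(3.17ν²L/(gD³h_f))]
√(gD⁵h_f/L) = √(9.81·0.103⁵·83.2/1050) = 0.003002
ε/(3.7D) = 5.77×10^-4; √(3.17ν²L/(gD³h_f)) = 1.34×10^-4
Q = -0.965·0.003002·ln(7.111×10^-4) = 0.02100 m³/s
Check: V = 2.52 m/s, Re = 1.19×10^5, f = 0.02544, h_f = 83.9 m ≈ 83.2 m ✓

Q ≈ 21.0 L/s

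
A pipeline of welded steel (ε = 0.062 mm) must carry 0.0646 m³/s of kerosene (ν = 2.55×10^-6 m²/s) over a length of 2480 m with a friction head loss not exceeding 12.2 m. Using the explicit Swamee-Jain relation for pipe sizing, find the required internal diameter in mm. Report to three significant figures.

D ≈ 268 mm

Swamee-Jain (Type III): D = 0.66·[ε^1.25·(LQ²/(gh_f))^4.75 + ν·Q^9.4·(L/(gh_f))^5.2]^0.04
LQ²/(gh_f) = 0.08647; L/(gh_f) = 20.72
Term 1 = ε^1.25·(…)^4.75 = 4.91×10^-11; Term 2 = ν·Q^9.4·(…)^5.2 = 1.17×10^-10
D = 0.66·(4.91×10^-11 + 1.17×10^-10)^0.04 = 0.2681 m = 268 mm
Check: V = 1.14 m/s, Re = 1.20×10^5, f = 0.01861, h_f = 11.5 m ≈ 12.2 m ✓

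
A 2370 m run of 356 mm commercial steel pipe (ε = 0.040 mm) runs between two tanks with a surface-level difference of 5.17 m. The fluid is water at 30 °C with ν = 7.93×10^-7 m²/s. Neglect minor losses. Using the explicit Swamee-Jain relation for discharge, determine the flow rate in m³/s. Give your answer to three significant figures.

Swamee-Jain (Type II): Q = -0.965·√(gD⁵h_f/L)·ln[ε/(3.7D) + √(3.17ν²L/(gD³h_f))]
√(gD⁵h_f/L) = √(9.81·0.356⁵·5.17/2370) = 0.01106
ε/(3.7D) = 3.04×10^-5; √(3.17ν²L/(gD³h_f)) = 4.54×10^-5
Q = -0.965·0.01106·ln(7.581×10^-5) = 0.1013 m³/s
Check: V = 1.02 m/s, Re = 4.57×10^5, f = 0.01476, h_f = 5.18 m ≈ 5.17 m ✓

Q ≈ 0.101 m³/s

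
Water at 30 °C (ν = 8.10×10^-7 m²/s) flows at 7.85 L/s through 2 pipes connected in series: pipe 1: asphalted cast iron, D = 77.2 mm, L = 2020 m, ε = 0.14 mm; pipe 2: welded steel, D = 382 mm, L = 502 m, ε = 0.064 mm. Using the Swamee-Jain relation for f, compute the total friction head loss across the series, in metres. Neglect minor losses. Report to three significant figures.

H ≈ 90.7 m

Pipe 1: V = 1.677 m/s, Re = 1.60×10^5, ε/D = 0.00181, f = 0.02418, h_1 = f(L/D)V²/2g = 90.70 m
Pipe 2: V = 0.06849 m/s, Re = 3.23×10^4, ε/D = 1.68×10^-4, f = 0.02350, h_2 = f(L/D)V²/2g = 0.007383 m
Series → Q common, losses add: H = Σh = 90.71 m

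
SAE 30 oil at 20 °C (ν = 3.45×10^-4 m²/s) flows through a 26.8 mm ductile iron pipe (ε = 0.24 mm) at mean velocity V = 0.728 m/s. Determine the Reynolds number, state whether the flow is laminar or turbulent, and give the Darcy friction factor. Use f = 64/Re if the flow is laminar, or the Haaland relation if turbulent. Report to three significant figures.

Re = VD/ν = 0.7280·0.0268/3.45×10^-4 = 56.6
Re < 2300 → laminar → f = 64/Re = 1.132

Re ≈ 56.6; laminar; f = 64/Re ≈ 1.13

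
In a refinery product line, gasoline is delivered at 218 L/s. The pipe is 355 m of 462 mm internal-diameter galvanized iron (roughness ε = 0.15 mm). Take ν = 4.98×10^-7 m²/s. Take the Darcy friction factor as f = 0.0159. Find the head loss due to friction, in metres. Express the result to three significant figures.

V = 4Q/(πD²) = 4·0.218/(π·0.462²) = 1.300 m/s
h_f = f(L/D)V²/(2g) = 0.01590·(355/0.462)·1.300²/(2·9.81) = 1.053 m

h_f ≈ 1.05 m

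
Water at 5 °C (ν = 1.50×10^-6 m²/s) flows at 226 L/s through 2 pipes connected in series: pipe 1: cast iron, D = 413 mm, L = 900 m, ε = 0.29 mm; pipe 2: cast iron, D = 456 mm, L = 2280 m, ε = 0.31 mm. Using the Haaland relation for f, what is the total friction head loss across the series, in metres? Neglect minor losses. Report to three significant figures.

H ≈ 15.1 m

Pipe 1: V = 1.687 m/s, Re = 4.64×10^5, ε/D = 7.02×10^-4, f = 0.01880, h_1 = f(L/D)V²/2g = 5.943 m
Pipe 2: V = 1.384 m/s, Re = 4.21×10^5, ε/D = 6.80×10^-4, f = 0.01875, h_2 = f(L/D)V²/2g = 9.152 m
Series → Q common, losses add: H = Σh = 15.10 m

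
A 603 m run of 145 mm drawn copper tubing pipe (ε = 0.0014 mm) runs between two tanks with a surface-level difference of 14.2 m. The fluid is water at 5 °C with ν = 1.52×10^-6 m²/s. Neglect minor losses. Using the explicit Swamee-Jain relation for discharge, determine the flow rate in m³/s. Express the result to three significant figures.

Swamee-Jain (Type II): Q = -0.965·√(gD⁵h_f/L)·ln[ε/(3.7D) + √(3.17ν²L/(gD³h_f))]
√(gD⁵h_f/L) = √(9.81·0.145⁵·14.2/603) = 0.003848
ε/(3.7D) = 2.61×10^-6; √(3.17ν²L/(gD³h_f)) = 1.02×10^-4
Q = -0.965·0.003848·ln(1.046×10^-4) = 0.03403 m³/s
Check: V = 2.06 m/s, Re = 1.97×10^5, f = 0.01567, h_f = 14.1 m ≈ 14.2 m ✓

Q ≈ 0.0340 m³/s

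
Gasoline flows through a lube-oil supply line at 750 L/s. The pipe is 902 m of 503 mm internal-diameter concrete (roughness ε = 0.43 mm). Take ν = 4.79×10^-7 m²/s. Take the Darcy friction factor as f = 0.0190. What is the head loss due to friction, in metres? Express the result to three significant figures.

h_f ≈ 24.7 m

V = 4Q/(πD²) = 4·0.750/(π·0.503²) = 3.774 m/s
h_f = f(L/D)V²/(2g) = 0.01900·(902/0.503)·3.774²/(2·9.81) = 24.74 m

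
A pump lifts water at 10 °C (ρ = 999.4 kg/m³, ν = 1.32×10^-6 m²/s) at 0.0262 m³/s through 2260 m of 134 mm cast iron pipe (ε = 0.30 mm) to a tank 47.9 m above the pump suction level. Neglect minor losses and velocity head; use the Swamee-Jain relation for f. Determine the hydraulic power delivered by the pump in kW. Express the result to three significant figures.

P_hyd ≈ 31.5 kW

V = 4Q/(πD²) = 1.858 m/s; Re = 1.89×10^5; ε/D = 0.00224; f = 0.02519
h_f = f(L/D)V²/2g = 74.74 m
Total head H = z + h_f = 47.9 + 74.74 = 122.6 m
P_hyd = ρgQH = 999.4·9.81·0.0262·122.6 = 31.50 kW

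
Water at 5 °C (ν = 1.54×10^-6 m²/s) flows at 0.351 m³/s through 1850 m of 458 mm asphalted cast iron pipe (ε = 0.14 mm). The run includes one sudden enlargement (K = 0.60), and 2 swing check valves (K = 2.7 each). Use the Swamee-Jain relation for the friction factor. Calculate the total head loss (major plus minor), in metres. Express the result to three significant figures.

V = 4Q/(πD²) = 2.131 m/s; V²/2g = 0.2314 m
Re = 6.34×10^5, ε/D = 3.06×10^-4 → f = 0.01617 (Swamee-Jain)
Major: h_f = f(L/D)·V²/2g = 0.01617·4039·0.2314 = 15.11 m
Minor: ΣK = 6.00; h_m = ΣK·V²/2g = 1.388 m
Total H_L = 15.11 + 1.388 = 16.50 m

H_L ≈ 16.5 m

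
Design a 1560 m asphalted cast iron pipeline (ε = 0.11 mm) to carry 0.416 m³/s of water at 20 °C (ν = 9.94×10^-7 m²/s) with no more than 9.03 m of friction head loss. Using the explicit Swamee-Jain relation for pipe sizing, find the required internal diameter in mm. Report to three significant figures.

D ≈ 523 mm

Swamee-Jain (Type III): D = 0.66·[ε^1.25·(LQ²/(gh_f))^4.75 + ν·Q^9.4·(L/(gh_f))^5.2]^0.04
LQ²/(gh_f) = 3.048; L/(gh_f) = 17.61
Term 1 = ε^1.25·(…)^4.75 = 0.00224; Term 2 = ν·Q^9.4·(…)^5.2 = 7.85×10^-4
D = 0.66·(0.00224 + 7.85×10^-4)^0.04 = 0.5233 m = 523 mm
Check: V = 1.93 m/s, Re = 1.02×10^6, f = 0.01487, h_f = 8.45 m ≈ 9.03 m ✓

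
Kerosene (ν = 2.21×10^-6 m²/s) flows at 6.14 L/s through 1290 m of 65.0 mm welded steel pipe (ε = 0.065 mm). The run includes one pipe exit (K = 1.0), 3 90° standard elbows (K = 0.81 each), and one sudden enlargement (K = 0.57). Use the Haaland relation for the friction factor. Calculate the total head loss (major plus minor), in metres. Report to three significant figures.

V = 4Q/(πD²) = 1.850 m/s; V²/2g = 0.1745 m
Re = 5.44×10^4, ε/D = 0.00100 → f = 0.02347 (Haaland)
Major: h_f = f(L/D)·V²/2g = 0.02347·19846·0.1745 = 81.27 m
Minor: ΣK = 4.00; h_m = ΣK·V²/2g = 0.6980 m
Total H_L = 81.27 + 0.6980 = 81.97 m

H_L ≈ 82.0 m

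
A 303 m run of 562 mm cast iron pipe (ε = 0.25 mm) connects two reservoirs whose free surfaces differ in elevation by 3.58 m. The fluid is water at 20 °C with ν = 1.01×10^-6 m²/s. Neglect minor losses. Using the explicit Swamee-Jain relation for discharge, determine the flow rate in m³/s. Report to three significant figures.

Q ≈ 0.694 m³/s

Swamee-Jain (Type II): Q = -0.965·√(gD⁵h_f/L)·ln[ε/(3.7D) + √(3.17ν²L/(gD³h_f))]
√(gD⁵h_f/L) = √(9.81·0.562⁵·3.58/303) = 0.08061
ε/(3.7D) = 1.20×10^-4; √(3.17ν²L/(gD³h_f)) = 1.25×10^-5
Q = -0.965·0.08061·ln(1.328×10^-4) = 0.6944 m³/s
Check: V = 2.80 m/s, Re = 1.56×10^6, f = 0.01671, h_f = 3.60 m ≈ 3.58 m ✓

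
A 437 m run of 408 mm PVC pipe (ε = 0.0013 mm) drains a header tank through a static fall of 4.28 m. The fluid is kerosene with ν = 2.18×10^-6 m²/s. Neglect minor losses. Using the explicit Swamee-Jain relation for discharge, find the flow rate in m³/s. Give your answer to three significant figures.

Q ≈ 0.316 m³/s

Swamee-Jain (Type II): Q = -0.965·√(gD⁵h_f/L)·ln[ε/(3.7D) + √(3.17ν²L/(gD³h_f))]
√(gD⁵h_f/L) = √(9.81·0.408⁵·4.28/437) = 0.03296
ε/(3.7D) = 8.61×10^-7; √(3.17ν²L/(gD³h_f)) = 4.80×10^-5
Q = -0.965·0.03296·ln(4.891×10^-5) = 0.3157 m³/s
Check: V = 2.41 m/s, Re = 4.52×10^5, f = 0.01338, h_f = 4.26 m ≈ 4.28 m ✓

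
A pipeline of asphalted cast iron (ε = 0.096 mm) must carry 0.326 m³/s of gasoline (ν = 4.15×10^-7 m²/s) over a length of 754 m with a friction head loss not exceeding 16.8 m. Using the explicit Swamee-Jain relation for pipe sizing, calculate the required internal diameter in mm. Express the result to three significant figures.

Swamee-Jain (Type III): D = 0.66·[ε^1.25·(LQ²/(gh_f))^4.75 + ν·Q^9.4·(L/(gh_f))^5.2]^0.04
LQ²/(gh_f) = 0.4862; L/(gh_f) = 4.575
Term 1 = ε^1.25·(…)^4.75 = 3.09×10^-7; Term 2 = ν·Q^9.4·(…)^5.2 = 2.99×10^-8
D = 0.66·(3.09×10^-7 + 2.99×10^-8)^0.04 = 0.3637 m = 364 mm
Check: V = 3.14 m/s, Re = 2.75×10^6, f = 0.01492, h_f = 15.5 m ≈ 16.8 m ✓

D ≈ 364 mm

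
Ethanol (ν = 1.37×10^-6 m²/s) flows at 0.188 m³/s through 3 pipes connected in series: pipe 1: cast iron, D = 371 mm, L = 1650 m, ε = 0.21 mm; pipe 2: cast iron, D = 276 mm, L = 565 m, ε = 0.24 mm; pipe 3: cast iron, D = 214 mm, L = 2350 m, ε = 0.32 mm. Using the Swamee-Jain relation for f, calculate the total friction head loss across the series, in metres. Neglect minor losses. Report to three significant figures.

H ≈ 370 m

Pipe 1: V = 1.739 m/s, Re = 4.71×10^5, ε/D = 5.66×10^-4, f = 0.01823, h_1 = f(L/D)V²/2g = 12.50 m
Pipe 2: V = 3.142 m/s, Re = 6.33×10^5, ε/D = 8.70×10^-4, f = 0.01962, h_2 = f(L/D)V²/2g = 20.22 m
Pipe 3: V = 5.227 m/s, Re = 8.16×10^5, ε/D = 0.00150, f = 0.02208, h_3 = f(L/D)V²/2g = 337.6 m
Series → Q common, losses add: H = Σh = 370.3 m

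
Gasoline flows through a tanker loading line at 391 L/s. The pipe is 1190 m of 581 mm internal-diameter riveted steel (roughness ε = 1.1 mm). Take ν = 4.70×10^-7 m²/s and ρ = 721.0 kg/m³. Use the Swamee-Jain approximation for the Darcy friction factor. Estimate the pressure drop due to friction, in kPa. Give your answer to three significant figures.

Δp ≈ 37.3 kPa

V = 4Q/(πD²) = 4·0.391/(π·0.581²) = 1.475 m/s
Re = VD/ν = 1.475·0.581/4.70×10^-7 = 1.82×10^6 → turbulent
ε/D = 1.1/581 = 0.00189
Swamee-Jain: f = 0.02324
h_f = f(L/D)V²/(2g) = 0.02324·(1190/0.581)·1.475²/(2·9.81) = 5.277 m
Δp = ρg·h_f = 721.0·9.81·5.277 = 37.32 kPa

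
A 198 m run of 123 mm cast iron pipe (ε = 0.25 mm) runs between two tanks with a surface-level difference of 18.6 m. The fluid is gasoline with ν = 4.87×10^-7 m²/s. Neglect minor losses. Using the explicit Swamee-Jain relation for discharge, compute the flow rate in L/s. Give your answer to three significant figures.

Q ≈ 36.7 L/s

Swamee-Jain (Type II): Q = -0.965·√(gD⁵h_f/L)·ln[ε/(3.7D) + √(3.17ν²L/(gD³h_f))]
√(gD⁵h_f/L) = √(9.81·0.123⁵·18.6/198) = 0.005094
ε/(3.7D) = 5.49×10^-4; √(3.17ν²L/(gD³h_f)) = 2.09×10^-5
Q = -0.965·0.005094·ln(5.703×10^-4) = 0.03671 m³/s
Check: V = 3.09 m/s, Re = 7.80×10^5, f = 0.02384, h_f = 18.7 m ≈ 18.6 m ✓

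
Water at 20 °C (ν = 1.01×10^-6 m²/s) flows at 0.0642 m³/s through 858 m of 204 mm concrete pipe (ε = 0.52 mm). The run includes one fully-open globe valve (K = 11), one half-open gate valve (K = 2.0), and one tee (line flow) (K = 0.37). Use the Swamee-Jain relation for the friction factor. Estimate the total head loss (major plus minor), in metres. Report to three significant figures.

V = 4Q/(πD²) = 1.964 m/s; V²/2g = 0.1966 m
Re = 3.97×10^5, ε/D = 0.00255 → f = 0.02552 (Swamee-Jain)
Major: h_f = f(L/D)·V²/2g = 0.02552·4206·0.1966 = 21.11 m
Minor: ΣK = 13.4; h_m = ΣK·V²/2g = 2.629 m
Total H_L = 21.11 + 2.629 = 23.73 m

H_L ≈ 23.7 m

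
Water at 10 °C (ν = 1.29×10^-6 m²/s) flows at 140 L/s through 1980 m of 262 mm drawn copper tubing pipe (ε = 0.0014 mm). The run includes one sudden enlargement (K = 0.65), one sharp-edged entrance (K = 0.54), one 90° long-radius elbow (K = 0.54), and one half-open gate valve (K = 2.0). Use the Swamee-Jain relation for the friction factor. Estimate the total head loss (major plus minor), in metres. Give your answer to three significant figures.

H_L ≈ 35.2 m

V = 4Q/(πD²) = 2.597 m/s; V²/2g = 0.3437 m
Re = 5.27×10^5, ε/D = 5.34×10^-6 → f = 0.01306 (Swamee-Jain)
Major: h_f = f(L/D)·V²/2g = 0.01306·7557·0.3437 = 33.91 m
Minor: ΣK = 3.73; h_m = ΣK·V²/2g = 1.282 m
Total H_L = 33.91 + 1.282 = 35.19 m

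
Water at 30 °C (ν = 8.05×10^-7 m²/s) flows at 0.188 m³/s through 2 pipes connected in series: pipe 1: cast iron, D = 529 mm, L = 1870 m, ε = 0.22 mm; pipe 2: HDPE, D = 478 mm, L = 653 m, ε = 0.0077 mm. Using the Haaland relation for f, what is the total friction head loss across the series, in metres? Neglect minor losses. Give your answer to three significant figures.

Pipe 1: V = 0.8554 m/s, Re = 5.62×10^5, ε/D = 4.16×10^-4, f = 0.01692, h_1 = f(L/D)V²/2g = 2.231 m
Pipe 2: V = 1.048 m/s, Re = 6.22×10^5, ε/D = 1.61×10^-5, f = 0.01279, h_2 = f(L/D)V²/2g = 0.9771 m
Series → Q common, losses add: H = Σh = 3.208 m

H ≈ 3.21 m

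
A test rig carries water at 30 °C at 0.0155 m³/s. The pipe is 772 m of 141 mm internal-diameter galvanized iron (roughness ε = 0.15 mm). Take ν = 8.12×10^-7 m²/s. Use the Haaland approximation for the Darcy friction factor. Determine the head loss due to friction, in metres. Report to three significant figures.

V = 4Q/(πD²) = 4·0.0155/(π·0.141²) = 0.9927 m/s
Re = VD/ν = 0.9927·0.141/8.12×10^-7 = 1.72×10^5 → turbulent
ε/D = 0.15/141 = 0.00106
Haaland: f = 0.02134
h_f = f(L/D)V²/(2g) = 0.02134·(772/0.141)·0.9927²/(2·9.81) = 5.867 m

h_f ≈ 5.87 m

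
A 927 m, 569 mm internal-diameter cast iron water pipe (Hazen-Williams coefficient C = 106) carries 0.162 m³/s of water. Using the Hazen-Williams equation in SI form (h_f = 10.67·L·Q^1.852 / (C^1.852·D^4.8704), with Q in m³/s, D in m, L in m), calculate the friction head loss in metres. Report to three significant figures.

h_f ≈ 0.940 m

h_f = 10.67·927·0.162^1.852 / (106^1.852·0.569^4.8704) = 0.9399 m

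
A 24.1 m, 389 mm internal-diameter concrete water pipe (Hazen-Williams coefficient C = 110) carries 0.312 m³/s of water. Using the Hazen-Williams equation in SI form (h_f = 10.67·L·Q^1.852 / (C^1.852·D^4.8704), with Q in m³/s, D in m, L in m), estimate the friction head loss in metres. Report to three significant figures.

h_f = 10.67·24.1·0.312^1.852 / (110^1.852·0.389^4.8704) = 0.4896 m

h_f ≈ 0.490 m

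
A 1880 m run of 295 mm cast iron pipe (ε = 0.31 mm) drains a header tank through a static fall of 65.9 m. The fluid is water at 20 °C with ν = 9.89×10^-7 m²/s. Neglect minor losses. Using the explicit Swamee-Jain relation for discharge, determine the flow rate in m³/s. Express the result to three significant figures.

Q ≈ 0.217 m³/s

Swamee-Jain (Type II): Q = -0.965·√(gD⁵h_f/L)·ln[ε/(3.7D) + √(3.17ν²L/(gD³h_f))]
√(gD⁵h_f/L) = √(9.81·0.295⁵·65.9/1880) = 0.02772
ε/(3.7D) = 2.84×10^-4; √(3.17ν²L/(gD³h_f)) = 1.87×10^-5
Q = -0.965·0.02772·ln(3.028×10^-4) = 0.2167 m³/s
Check: V = 3.17 m/s, Re = 9.46×10^5, f = 0.02028, h_f = 66.2 m ≈ 65.9 m ✓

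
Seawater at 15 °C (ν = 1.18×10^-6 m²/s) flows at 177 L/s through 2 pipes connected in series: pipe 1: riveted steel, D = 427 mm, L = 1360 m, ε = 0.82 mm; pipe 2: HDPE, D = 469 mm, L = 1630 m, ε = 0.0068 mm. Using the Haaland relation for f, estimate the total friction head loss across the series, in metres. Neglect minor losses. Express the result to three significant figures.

H ≈ 8.40 m

Pipe 1: V = 1.236 m/s, Re = 4.47×10^5, ε/D = 0.00192, f = 0.02359, h_1 = f(L/D)V²/2g = 5.849 m
Pipe 2: V = 1.025 m/s, Re = 4.07×10^5, ε/D = 1.45×10^-5, f = 0.01370, h_2 = f(L/D)V²/2g = 2.548 m
Series → Q common, losses add: H = Σh = 8.397 m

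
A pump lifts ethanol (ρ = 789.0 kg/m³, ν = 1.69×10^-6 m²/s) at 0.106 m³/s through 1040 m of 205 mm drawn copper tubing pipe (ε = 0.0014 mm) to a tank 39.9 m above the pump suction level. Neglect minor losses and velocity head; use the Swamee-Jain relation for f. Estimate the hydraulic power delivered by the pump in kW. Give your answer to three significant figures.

V = 4Q/(πD²) = 3.212 m/s; Re = 3.90×10^5; ε/D = 6.83×10^-6; f = 0.01379
h_f = f(L/D)V²/2g = 36.78 m
Total head H = z + h_f = 39.9 + 36.78 = 76.68 m
P_hyd = ρgQH = 789.0·9.81·0.106·76.68 = 62.91 kW

P_hyd ≈ 62.9 kW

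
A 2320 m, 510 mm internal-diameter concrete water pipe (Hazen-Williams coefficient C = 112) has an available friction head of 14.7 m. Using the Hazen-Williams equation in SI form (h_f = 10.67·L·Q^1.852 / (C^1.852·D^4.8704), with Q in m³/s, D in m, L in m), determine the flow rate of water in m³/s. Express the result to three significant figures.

Q ≈ 0.345 m³/s

Rearranging: Q = [h_f·C^1.852·D^4.8704 / (10.67·L)]^(1/1.852)
Q = [14.7·112^1.852·0.510^4.8704 / (10.67·2320)]^0.540 = 0.3452 m³/s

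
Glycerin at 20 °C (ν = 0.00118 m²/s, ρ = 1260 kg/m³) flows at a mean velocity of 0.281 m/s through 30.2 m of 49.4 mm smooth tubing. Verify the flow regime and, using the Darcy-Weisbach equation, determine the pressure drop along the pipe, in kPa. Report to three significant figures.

Δp ≈ 165 kPa

Re = VD/ν = 0.281·0.04940/0.00118 = 11.8 → laminar (Re < 2300)
f = 64/Re = 5.440
h_f = f(L/D)V²/(2g) = 5.440·(30.2/0.04940)·0.281²/(2·9.81) = 13.39 m
Δp = ρg·h_f = 1260·9.81·13.39 = 165.4 kPa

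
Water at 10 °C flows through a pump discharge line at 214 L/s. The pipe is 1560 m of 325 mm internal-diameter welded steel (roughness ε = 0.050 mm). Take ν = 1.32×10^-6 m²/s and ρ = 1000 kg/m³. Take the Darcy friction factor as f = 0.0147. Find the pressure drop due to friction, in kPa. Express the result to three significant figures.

V = 4Q/(πD²) = 4·0.214/(π·0.325²) = 2.580 m/s
h_f = f(L/D)V²/(2g) = 0.01470·(1560/0.325)·2.580²/(2·9.81) = 23.93 m
Δp = ρg·h_f = 1000·9.81·23.93 = 234.8 kPa

Δp ≈ 235 kPa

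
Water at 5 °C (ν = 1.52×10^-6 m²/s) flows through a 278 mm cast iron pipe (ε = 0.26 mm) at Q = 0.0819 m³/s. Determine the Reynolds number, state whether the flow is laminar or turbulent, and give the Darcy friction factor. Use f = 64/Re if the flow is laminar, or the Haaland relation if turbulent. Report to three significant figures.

Re ≈ 2.47×10^5; turbulent; f ≈ 0.0204

V = 4Q/(πD²) = 1.349 m/s
Re = VD/ν = 1.349·0.278/1.52×10^-6 = 2.47×10^5
Re > 4000 → turbulent; ε/D = 9.35×10^-4
Haaland: f = 0.02042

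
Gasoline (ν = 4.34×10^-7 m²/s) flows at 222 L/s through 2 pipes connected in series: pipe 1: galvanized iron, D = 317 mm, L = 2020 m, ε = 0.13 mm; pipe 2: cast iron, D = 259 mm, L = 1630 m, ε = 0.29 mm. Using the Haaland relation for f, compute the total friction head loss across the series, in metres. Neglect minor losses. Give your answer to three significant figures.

Pipe 1: V = 2.813 m/s, Re = 2.05×10^6, ε/D = 4.10×10^-4, f = 0.01627, h_1 = f(L/D)V²/2g = 41.80 m
Pipe 2: V = 4.214 m/s, Re = 2.51×10^6, ε/D = 0.00112, f = 0.02033, h_2 = f(L/D)V²/2g = 115.8 m
Series → Q common, losses add: H = Σh = 157.6 m

H ≈ 158 m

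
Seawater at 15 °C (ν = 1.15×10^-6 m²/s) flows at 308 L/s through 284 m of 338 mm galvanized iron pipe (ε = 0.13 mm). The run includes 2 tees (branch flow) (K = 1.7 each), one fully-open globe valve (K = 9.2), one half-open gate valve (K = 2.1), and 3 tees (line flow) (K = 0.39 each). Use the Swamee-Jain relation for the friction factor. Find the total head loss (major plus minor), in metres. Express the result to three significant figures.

H_L ≈ 17.8 m

V = 4Q/(πD²) = 3.433 m/s; V²/2g = 0.6006 m
Re = 1.01×10^6, ε/D = 3.85×10^-4 → f = 0.01646 (Swamee-Jain)
Major: h_f = f(L/D)·V²/2g = 0.01646·840.2·0.6006 = 8.305 m
Minor: ΣK = 15.9; h_m = ΣK·V²/2g = 9.531 m
Total H_L = 8.305 + 9.531 = 17.84 m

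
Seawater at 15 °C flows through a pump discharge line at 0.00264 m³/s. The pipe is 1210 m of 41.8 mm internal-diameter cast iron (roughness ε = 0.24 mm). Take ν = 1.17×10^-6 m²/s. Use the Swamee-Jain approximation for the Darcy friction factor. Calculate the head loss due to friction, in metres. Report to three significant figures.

h_f ≈ 181 m

V = 4Q/(πD²) = 4·0.00264/(π·0.0418²) = 1.924 m/s
Re = VD/ν = 1.924·0.0418/1.17×10^-6 = 6.87×10^4 → turbulent
ε/D = 0.24/41.8 = 0.00574
Swamee-Jain: f = 0.03322
h_f = f(L/D)V²/(2g) = 0.03322·(1210/0.0418)·1.924²/(2·9.81) = 181.4 m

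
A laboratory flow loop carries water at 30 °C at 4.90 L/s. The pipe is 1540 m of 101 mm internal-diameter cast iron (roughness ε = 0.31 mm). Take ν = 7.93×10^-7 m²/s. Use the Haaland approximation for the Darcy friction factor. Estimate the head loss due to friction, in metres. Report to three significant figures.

h_f ≈ 8.10 m

V = 4Q/(πD²) = 4·0.00490/(π·0.101²) = 0.6116 m/s
Re = VD/ν = 0.6116·0.101/7.93×10^-7 = 7.79×10^4 → turbulent
ε/D = 0.31/101 = 0.00307
Haaland: f = 0.02785
h_f = f(L/D)V²/(2g) = 0.02785·(1540/0.101)·0.6116²/(2·9.81) = 8.095 m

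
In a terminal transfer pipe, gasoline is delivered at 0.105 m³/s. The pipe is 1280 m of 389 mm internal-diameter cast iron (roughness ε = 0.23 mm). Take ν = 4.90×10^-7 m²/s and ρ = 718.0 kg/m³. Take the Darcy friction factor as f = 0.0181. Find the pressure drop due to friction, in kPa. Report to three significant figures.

Δp ≈ 16.7 kPa

V = 4Q/(πD²) = 4·0.105/(π·0.389²) = 0.8835 m/s
h_f = f(L/D)V²/(2g) = 0.01810·(1280/0.389)·0.8835²/(2·9.81) = 2.369 m
Δp = ρg·h_f = 718.0·9.81·2.369 = 16.69 kPa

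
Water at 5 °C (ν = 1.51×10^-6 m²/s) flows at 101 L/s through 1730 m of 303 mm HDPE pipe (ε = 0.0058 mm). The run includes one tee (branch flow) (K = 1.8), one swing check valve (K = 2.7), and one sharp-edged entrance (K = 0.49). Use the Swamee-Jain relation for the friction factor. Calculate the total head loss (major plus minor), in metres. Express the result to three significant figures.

H_L ≈ 8.93 m

V = 4Q/(πD²) = 1.401 m/s; V²/2g = 0.10000 m
Re = 2.81×10^5, ε/D = 1.91×10^-5 → f = 0.01477 (Swamee-Jain)
Major: h_f = f(L/D)·V²/2g = 0.01477·5710·0.10000 = 8.431 m
Minor: ΣK = 4.99; h_m = ΣK·V²/2g = 0.4990 m
Total H_L = 8.431 + 0.4990 = 8.930 m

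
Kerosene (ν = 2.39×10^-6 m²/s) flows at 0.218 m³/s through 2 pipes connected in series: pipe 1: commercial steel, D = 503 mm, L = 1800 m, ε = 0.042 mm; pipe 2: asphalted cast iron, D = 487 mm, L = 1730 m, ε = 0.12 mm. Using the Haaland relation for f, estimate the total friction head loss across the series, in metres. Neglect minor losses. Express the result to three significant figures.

H ≈ 7.62 m

Pipe 1: V = 1.097 m/s, Re = 2.31×10^5, ε/D = 8.35×10^-5, f = 0.01570, h_1 = f(L/D)V²/2g = 3.447 m
Pipe 2: V = 1.170 m/s, Re = 2.38×10^5, ε/D = 2.46×10^-4, f = 0.01682, h_2 = f(L/D)V²/2g = 4.171 m
Series → Q common, losses add: H = Σh = 7.618 m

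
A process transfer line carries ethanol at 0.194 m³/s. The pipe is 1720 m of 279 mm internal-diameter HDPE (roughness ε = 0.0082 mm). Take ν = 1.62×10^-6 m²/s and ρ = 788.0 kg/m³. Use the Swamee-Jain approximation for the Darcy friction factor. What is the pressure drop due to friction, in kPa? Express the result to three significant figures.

V = 4Q/(πD²) = 4·0.194/(π·0.279²) = 3.173 m/s
Re = VD/ν = 3.173·0.279/1.62×10^-6 = 5.47×10^5 → turbulent
ε/D = 0.0082/279 = 2.94×10^-5
Swamee-Jain: f = 0.01336
h_f = f(L/D)V²/(2g) = 0.01336·(1720/0.279)·3.173²/(2·9.81) = 42.28 m
Δp = ρg·h_f = 788.0·9.81·42.28 = 326.9 kPa

Δp ≈ 327 kPa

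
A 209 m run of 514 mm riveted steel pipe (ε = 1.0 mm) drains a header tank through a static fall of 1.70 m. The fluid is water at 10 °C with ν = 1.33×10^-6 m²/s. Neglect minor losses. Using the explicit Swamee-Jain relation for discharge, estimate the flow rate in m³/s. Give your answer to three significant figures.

Q ≈ 0.388 m³/s

Swamee-Jain (Type II): Q = -0.965·√(gD⁵h_f/L)·ln[ε/(3.7D) + √(3.17ν²L/(gD³h_f))]
√(gD⁵h_f/L) = √(9.81·0.514⁵·1.70/209) = 0.05350
ε/(3.7D) = 5.26×10^-4; √(3.17ν²L/(gD³h_f)) = 2.27×10^-5
Q = -0.965·0.05350·ln(5.486×10^-4) = 0.3877 m³/s
Check: V = 1.87 m/s, Re = 7.22×10^5, f = 0.02360, h_f = 1.71 m ≈ 1.70 m ✓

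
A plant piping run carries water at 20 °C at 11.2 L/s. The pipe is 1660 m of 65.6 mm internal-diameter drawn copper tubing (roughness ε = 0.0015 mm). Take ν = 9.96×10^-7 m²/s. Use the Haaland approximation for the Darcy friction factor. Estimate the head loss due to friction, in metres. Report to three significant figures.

h_f ≈ 218 m

V = 4Q/(πD²) = 4·0.0112/(π·0.0656²) = 3.314 m/s
Re = VD/ν = 3.314·0.0656/9.96×10^-7 = 2.18×10^5 → turbulent
ε/D = 0.0015/65.6 = 2.29×10^-5
Haaland: f = 0.01539
h_f = f(L/D)V²/(2g) = 0.01539·(1660/0.0656)·3.314²/(2·9.81) = 218.0 m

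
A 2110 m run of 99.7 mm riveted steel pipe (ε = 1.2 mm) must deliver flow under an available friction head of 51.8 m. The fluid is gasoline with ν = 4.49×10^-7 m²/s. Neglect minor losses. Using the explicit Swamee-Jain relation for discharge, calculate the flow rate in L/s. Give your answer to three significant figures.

Q ≈ 8.49 L/s

Swamee-Jain (Type II): Q = -0.965·√(gD⁵h_f/L)·ln[ε/(3.7D) + √(3.17ν²L/(gD³h_f))]
√(gD⁵h_f/L) = √(9.81·0.0997⁵·51.8/2110) = 0.001540
ε/(3.7D) = 0.00325; √(3.17ν²L/(gD³h_f)) = 5.17×10^-5
Q = -0.965·0.001540·ln(0.003305) = 0.008491 m³/s
Check: V = 1.09 m/s, Re = 2.41×10^5, f = 0.04075, h_f = 52.0 m ≈ 51.8 m ✓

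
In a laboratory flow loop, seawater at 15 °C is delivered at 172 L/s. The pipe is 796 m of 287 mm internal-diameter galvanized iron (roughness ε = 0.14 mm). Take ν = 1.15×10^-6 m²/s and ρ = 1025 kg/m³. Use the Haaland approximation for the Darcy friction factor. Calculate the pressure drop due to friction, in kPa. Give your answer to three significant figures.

V = 4Q/(πD²) = 4·0.172/(π·0.287²) = 2.659 m/s
Re = VD/ν = 2.659·0.287/1.15×10^-6 = 6.64×10^5 → turbulent
ε/D = 0.14/287 = 4.88×10^-4
Haaland: f = 0.01730
h_f = f(L/D)V²/(2g) = 0.01730·(796/0.287)·2.659²/(2·9.81) = 17.29 m
Δp = ρg·h_f = 1025·9.81·17.29 = 173.8 kPa

Δp ≈ 174 kPa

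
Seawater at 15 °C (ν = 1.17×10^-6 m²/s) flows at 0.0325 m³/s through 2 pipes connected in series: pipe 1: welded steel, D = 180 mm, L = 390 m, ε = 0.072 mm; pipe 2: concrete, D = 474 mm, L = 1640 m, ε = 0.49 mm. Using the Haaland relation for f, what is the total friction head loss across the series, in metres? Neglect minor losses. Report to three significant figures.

Pipe 1: V = 1.277 m/s, Re = 1.96×10^5, ε/D = 4.00×10^-4, f = 0.01812, h_1 = f(L/D)V²/2g = 3.265 m
Pipe 2: V = 0.1842 m/s, Re = 7.46×10^4, ε/D = 0.00103, f = 0.02272, h_2 = f(L/D)V²/2g = 0.1359 m
Series → Q common, losses add: H = Σh = 3.401 m

H ≈ 3.40 m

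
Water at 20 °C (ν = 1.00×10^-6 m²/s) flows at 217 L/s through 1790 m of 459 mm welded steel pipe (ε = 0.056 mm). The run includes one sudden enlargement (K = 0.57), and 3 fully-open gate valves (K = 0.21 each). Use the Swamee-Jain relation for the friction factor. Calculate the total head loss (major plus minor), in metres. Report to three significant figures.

H_L ≈ 5.04 m

V = 4Q/(πD²) = 1.311 m/s; V²/2g = 0.08766 m
Re = 6.02×10^5, ε/D = 1.22×10^-4 → f = 0.01444 (Swamee-Jain)
Major: h_f = f(L/D)·V²/2g = 0.01444·3900·0.08766 = 4.937 m
Minor: ΣK = 1.20; h_m = ΣK·V²/2g = 0.1052 m
Total H_L = 4.937 + 0.1052 = 5.042 m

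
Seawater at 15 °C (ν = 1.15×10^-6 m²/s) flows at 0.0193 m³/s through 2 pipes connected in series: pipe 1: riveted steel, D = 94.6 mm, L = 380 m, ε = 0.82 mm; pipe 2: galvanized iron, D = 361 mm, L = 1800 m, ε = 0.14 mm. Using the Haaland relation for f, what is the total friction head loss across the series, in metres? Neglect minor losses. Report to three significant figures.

H ≈ 56.5 m

Pipe 1: V = 2.746 m/s, Re = 2.26×10^5, ε/D = 0.00867, f = 0.03648, h_1 = f(L/D)V²/2g = 56.31 m
Pipe 2: V = 0.1886 m/s, Re = 5.92×10^4, ε/D = 3.88×10^-4, f = 0.02126, h_2 = f(L/D)V²/2g = 0.1921 m
Series → Q common, losses add: H = Σh = 56.51 m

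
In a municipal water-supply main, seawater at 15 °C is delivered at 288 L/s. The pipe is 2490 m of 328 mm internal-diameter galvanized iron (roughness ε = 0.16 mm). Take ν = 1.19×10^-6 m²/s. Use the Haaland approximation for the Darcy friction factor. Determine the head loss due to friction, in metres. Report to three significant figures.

h_f ≈ 76.9 m

V = 4Q/(πD²) = 4·0.288/(π·0.328²) = 3.408 m/s
Re = VD/ν = 3.408·0.328/1.19×10^-6 = 9.39×10^5 → turbulent
ε/D = 0.16/328 = 4.88×10^-4
Haaland: f = 0.01712
h_f = f(L/D)V²/(2g) = 0.01712·(2490/0.328)·3.408²/(2·9.81) = 76.94 m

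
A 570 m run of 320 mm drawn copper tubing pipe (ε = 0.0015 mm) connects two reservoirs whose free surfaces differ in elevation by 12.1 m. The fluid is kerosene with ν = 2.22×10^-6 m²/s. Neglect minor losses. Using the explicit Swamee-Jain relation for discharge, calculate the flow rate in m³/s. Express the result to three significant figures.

Swamee-Jain (Type II): Q = -0.965·√(gD⁵h_f/L)·ln[ε/(3.7D) + √(3.17ν²L/(gD³h_f))]
√(gD⁵h_f/L) = √(9.81·0.320⁵·12.1/570) = 0.02643
ε/(3.7D) = 1.27×10^-6; √(3.17ν²L/(gD³h_f)) = 4.78×10^-5
Q = -0.965·0.02643·ln(4.912×10^-5) = 0.2531 m³/s
Check: V = 3.15 m/s, Re = 4.54×10^5, f = 0.01339, h_f = 12.0 m ≈ 12.1 m ✓

Q ≈ 0.253 m³/s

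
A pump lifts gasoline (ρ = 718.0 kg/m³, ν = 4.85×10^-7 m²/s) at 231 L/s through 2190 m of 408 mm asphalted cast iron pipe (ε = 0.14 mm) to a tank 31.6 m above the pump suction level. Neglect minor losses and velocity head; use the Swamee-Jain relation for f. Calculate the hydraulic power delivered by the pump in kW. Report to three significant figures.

V = 4Q/(πD²) = 1.767 m/s; Re = 1.49×10^6; ε/D = 3.43×10^-4; f = 0.01591
h_f = f(L/D)V²/2g = 13.59 m
Total head H = z + h_f = 31.6 + 13.59 = 45.19 m
P_hyd = ρgQH = 718.0·9.81·0.231·45.19 = 73.53 kW

P_hyd ≈ 73.5 kW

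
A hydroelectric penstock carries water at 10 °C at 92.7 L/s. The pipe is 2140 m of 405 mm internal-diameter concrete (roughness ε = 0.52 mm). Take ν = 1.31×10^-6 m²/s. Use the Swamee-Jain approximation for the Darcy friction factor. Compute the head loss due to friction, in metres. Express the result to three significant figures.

V = 4Q/(πD²) = 4·0.0927/(π·0.405²) = 0.7196 m/s
Re = VD/ν = 0.7196·0.405/1.31×10^-6 = 2.22×10^5 → turbulent
ε/D = 0.52/405 = 0.00128
Swamee-Jain: f = 0.02213
h_f = f(L/D)V²/(2g) = 0.02213·(2140/0.405)·0.7196²/(2·9.81) = 3.086 m

h_f ≈ 3.09 m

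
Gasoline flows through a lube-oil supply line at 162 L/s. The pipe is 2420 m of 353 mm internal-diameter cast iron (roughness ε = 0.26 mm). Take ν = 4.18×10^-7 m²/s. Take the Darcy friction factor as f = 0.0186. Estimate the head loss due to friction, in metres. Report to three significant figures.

h_f ≈ 17.8 m

V = 4Q/(πD²) = 4·0.162/(π·0.353²) = 1.655 m/s
h_f = f(L/D)V²/(2g) = 0.01860·(2420/0.353)·1.655²/(2·9.81) = 17.81 m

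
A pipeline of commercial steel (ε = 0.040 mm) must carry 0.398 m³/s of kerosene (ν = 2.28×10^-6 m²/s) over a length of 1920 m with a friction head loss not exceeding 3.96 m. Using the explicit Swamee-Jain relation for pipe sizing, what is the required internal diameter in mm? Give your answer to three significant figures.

D ≈ 630 mm

Swamee-Jain (Type III): D = 0.66·[ε^1.25·(LQ²/(gh_f))^4.75 + ν·Q^9.4·(L/(gh_f))^5.2]^0.04
LQ²/(gh_f) = 7.829; L/(gh_f) = 49.42
Term 1 = ε^1.25·(…)^4.75 = 0.0559; Term 2 = ν·Q^9.4·(…)^5.2 = 0.254
D = 0.66·(0.0559 + 0.254)^0.04 = 0.6298 m = 630 mm
Check: V = 1.28 m/s, Re = 3.53×10^5, f = 0.01471, h_f = 3.73 m ≈ 3.96 m ✓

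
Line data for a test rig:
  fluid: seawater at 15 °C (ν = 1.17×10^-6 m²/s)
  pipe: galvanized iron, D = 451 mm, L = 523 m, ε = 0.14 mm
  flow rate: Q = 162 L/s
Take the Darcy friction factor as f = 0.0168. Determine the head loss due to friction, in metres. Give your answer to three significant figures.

V = 4Q/(πD²) = 4·0.162/(π·0.451²) = 1.014 m/s
h_f = f(L/D)V²/(2g) = 0.01680·(523/0.451)·1.014²/(2·9.81) = 1.021 m

h_f ≈ 1.02 m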